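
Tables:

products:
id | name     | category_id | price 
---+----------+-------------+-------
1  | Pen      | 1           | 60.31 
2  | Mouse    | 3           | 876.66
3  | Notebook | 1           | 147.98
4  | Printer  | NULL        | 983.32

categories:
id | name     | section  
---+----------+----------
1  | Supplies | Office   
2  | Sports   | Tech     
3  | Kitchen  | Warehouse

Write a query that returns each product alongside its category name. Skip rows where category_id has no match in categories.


INNER JOIN keeps only products rows whose category_id matches an id in categories. Walk through each product:
  - product 1 (Pen): category_id=1 -> matches Supplies
  - product 2 (Mouse): category_id=3 -> matches Kitchen
  - product 3 (Notebook): category_id=1 -> matches Supplies
  - product 4 (Printer): category_id=NULL, no match -> dropped
So 1 of 4 rows is dropped.

SQL:
SELECT a.name, b.name AS category
FROM products a
INNER JOIN categories b ON a.category_id = b.id

Result:
name     | category
---------+---------
Pen      | Supplies
Mouse    | Kitchen 
Notebook | Supplies


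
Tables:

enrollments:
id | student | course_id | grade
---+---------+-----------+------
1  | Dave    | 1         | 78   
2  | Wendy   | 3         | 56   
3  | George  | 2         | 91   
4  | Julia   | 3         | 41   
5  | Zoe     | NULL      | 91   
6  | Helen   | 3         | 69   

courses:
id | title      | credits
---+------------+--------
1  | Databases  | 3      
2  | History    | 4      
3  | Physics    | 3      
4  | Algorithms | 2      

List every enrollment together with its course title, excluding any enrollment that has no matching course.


INNER JOIN keeps only enrollments rows whose course_id matches an id in courses. Walk through each enrollment:
  - enrollment 1 (Dave): course_id=1 -> matches Databases
  - enrollment 2 (Wendy): course_id=3 -> matches Physics
  - enrollment 3 (George): course_id=2 -> matches History
  - enrollment 4 (Julia): course_id=3 -> matches Physics
  - enrollment 5 (Zoe): course_id=NULL, no match -> dropped
  - enrollment 6 (Helen): course_id=3 -> matches Physics
So 1 of 6 rows is dropped.

SQL:
SELECT a.student, b.title AS course
FROM enrollments a
INNER JOIN courses b ON a.course_id = b.id

Result:
student | course   
--------+----------
Dave    | Databases
Wendy   | Physics  
George  | History  
Julia   | Physics  
Helen   | Physics  


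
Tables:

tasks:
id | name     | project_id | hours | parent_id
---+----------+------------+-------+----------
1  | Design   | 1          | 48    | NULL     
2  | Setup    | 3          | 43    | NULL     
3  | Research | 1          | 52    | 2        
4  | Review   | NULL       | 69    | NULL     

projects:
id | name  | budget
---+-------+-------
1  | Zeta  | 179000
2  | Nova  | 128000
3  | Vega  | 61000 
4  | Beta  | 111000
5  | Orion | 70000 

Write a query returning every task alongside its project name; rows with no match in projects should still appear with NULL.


LEFT JOIN keeps every row from tasks (the left table); where project_id has no match in projects, the project columns become NULL. Walk through each task:
  - task 1 (Design): project_id=1 -> matches Zeta
  - task 2 (Setup): project_id=3 -> matches Vega
  - task 3 (Research): project_id=1 -> matches Zeta
  - task 4 (Review): project_id=NULL, no match -> kept with NULL
All 4 rows appear; 1 has NULL project.

SQL:
SELECT a.name, b.name AS project
FROM tasks a
LEFT JOIN projects b ON a.project_id = b.id

Result:
name     | project
---------+--------
Design   | Zeta   
Setup    | Vega   
Research | Zeta   
Review   | NULL   


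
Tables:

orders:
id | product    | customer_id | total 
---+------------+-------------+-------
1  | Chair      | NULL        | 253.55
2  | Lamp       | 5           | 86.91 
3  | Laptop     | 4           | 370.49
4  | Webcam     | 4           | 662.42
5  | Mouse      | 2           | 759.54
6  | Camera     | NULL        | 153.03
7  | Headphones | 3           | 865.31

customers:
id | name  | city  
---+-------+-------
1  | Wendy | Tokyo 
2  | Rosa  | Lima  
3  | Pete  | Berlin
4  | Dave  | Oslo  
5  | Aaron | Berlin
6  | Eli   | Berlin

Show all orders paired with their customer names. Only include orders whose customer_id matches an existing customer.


INNER JOIN keeps only orders rows whose customer_id matches an id in customers. Walk through each order:
  - order 1 (Chair): customer_id=NULL, no match -> dropped
  - order 2 (Lamp): customer_id=5 -> matches Aaron
  - order 3 (Laptop): customer_id=4 -> matches Dave
  - order 4 (Webcam): customer_id=4 -> matches Dave
  - order 5 (Mouse): customer_id=2 -> matches Rosa
  - order 6 (Camera): customer_id=NULL, no match -> dropped
  - order 7 (Headphones): customer_id=3 -> matches Pete
So 2 of 7 rows are dropped.

SQL:
SELECT a.product, b.name AS customer
FROM orders a
INNER JOIN customers b ON a.customer_id = b.id

Result:
product    | customer
-----------+---------
Lamp       | Aaron   
Laptop     | Dave    
Webcam     | Dave    
Mouse      | Rosa    
Headphones | Pete    


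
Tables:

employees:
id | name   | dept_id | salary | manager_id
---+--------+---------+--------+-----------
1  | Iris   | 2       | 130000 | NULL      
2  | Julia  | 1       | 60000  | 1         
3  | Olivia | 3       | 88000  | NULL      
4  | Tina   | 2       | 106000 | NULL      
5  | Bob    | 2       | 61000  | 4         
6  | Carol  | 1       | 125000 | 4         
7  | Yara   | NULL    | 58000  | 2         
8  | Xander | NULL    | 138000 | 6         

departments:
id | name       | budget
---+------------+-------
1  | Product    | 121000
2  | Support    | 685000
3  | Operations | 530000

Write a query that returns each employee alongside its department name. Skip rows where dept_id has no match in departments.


INNER JOIN keeps only employees rows whose dept_id matches an id in departments. Walk through each employee:
  - employee 1 (Iris): dept_id=2 -> matches Support
  - employee 2 (Julia): dept_id=1 -> matches Product
  - employee 3 (Olivia): dept_id=3 -> matches Operations
  - employee 4 (Tina): dept_id=2 -> matches Support
  - employee 5 (Bob): dept_id=2 -> matches Support
  - employee 6 (Carol): dept_id=1 -> matches Product
  - employee 7 (Yara): dept_id=NULL, no match -> dropped
  - employee 8 (Xander): dept_id=NULL, no match -> dropped
So 2 of 8 rows are dropped.

SQL:
SELECT a.name, b.name AS department
FROM employees a
INNER JOIN departments b ON a.dept_id = b.id

Result:
name   | department
-------+-----------
Iris   | Support   
Julia  | Product   
Olivia | Operations
Tina   | Support   
Bob    | Support   
Carol  | Product   


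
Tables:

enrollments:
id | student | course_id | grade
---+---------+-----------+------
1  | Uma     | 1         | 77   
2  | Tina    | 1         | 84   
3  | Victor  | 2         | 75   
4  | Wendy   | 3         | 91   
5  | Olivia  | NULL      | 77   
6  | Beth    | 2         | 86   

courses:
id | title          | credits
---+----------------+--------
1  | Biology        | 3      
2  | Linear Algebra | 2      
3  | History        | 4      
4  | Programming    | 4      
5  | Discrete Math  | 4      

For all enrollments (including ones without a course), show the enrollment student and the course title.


LEFT JOIN keeps every row from enrollments (the left table); where course_id has no match in courses, the course columns become NULL. Walk through each enrollment:
  - enrollment 1 (Uma): course_id=1 -> matches Biology
  - enrollment 2 (Tina): course_id=1 -> matches Biology
  - enrollment 3 (Victor): course_id=2 -> matches Linear Algebra
  - enrollment 4 (Wendy): course_id=3 -> matches History
  - enrollment 5 (Olivia): course_id=NULL, no match -> kept with NULL
  - enrollment 6 (Beth): course_id=2 -> matches Linear Algebra
All 6 rows appear; 1 has NULL course.

SQL:
SELECT a.student, b.title AS course
FROM enrollments a
LEFT JOIN courses b ON a.course_id = b.id

Result:
student | course        
--------+---------------
Uma     | Biology       
Tina    | Biology       
Victor  | Linear Algebra
Wendy   | History       
Olivia  | NULL          
Beth    | Linear Algebra


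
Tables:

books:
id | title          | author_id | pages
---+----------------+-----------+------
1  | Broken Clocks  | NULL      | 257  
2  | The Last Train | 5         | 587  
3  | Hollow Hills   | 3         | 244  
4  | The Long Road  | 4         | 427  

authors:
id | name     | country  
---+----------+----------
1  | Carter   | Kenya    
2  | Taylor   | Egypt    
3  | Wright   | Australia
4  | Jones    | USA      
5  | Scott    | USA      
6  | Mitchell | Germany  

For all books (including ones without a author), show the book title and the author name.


LEFT JOIN keeps every row from books (the left table); where author_id has no match in authors, the author columns become NULL. Walk through each book:
  - book 1 (Broken Clocks): author_id=NULL, no match -> kept with NULL
  - book 2 (The Last Train): author_id=5 -> matches Scott
  - book 3 (Hollow Hills): author_id=3 -> matches Wright
  - book 4 (The Long Road): author_id=4 -> matches Jones
All 4 rows appear; 1 has NULL author.

SQL:
SELECT a.title, b.name AS author
FROM books a
LEFT JOIN authors b ON a.author_id = b.id

Result:
title          | author
---------------+-------
Broken Clocks  | NULL  
The Last Train | Scott 
Hollow Hills   | Wright
The Long Road  | Jones 


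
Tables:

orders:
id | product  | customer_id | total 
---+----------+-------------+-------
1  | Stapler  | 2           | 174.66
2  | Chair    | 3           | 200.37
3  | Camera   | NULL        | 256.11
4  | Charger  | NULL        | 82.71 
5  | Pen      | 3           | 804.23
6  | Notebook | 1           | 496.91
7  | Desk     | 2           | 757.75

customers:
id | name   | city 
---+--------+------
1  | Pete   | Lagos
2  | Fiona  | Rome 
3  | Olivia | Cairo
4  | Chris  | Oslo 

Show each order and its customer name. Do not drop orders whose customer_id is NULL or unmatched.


LEFT JOIN keeps every row from orders (the left table); where customer_id has no match in customers, the customer columns become NULL. Walk through each order:
  - order 1 (Stapler): customer_id=2 -> matches Fiona
  - order 2 (Chair): customer_id=3 -> matches Olivia
  - order 3 (Camera): customer_id=NULL, no match -> kept with NULL
  - order 4 (Charger): customer_id=NULL, no match -> kept with NULL
  - order 5 (Pen): customer_id=3 -> matches Olivia
  - order 6 (Notebook): customer_id=1 -> matches Pete
  - order 7 (Desk): customer_id=2 -> matches Fiona
All 7 rows appear; 2 have NULL customer.

SQL:
SELECT a.product, b.name AS customer
FROM orders a
LEFT JOIN customers b ON a.customer_id = b.id

Result:
product  | customer
---------+---------
Stapler  | Fiona   
Chair    | Olivia  
Camera   | NULL    
Charger  | NULL    
Pen      | Olivia  
Notebook | Pete    
Desk     | Fiona   


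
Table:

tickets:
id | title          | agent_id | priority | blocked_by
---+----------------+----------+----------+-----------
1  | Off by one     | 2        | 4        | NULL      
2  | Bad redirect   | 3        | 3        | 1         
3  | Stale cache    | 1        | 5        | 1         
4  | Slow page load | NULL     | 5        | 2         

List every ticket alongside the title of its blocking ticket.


This is a self-join: tickets is joined to a second copy of itself, matching each row's blocked_by to another row's id. Use LEFT JOIN so rows with blocked_by=NULL are kept.
  - ticket 1 (Off by one): blocked_by=NULL -> NULL
  - ticket 2 (Bad redirect): blocked_by=1 -> Off by one
  - ticket 3 (Stale cache): blocked_by=1 -> Off by one
  - ticket 4 (Slow page load): blocked_by=2 -> Bad redirect

SQL:
SELECT a.title AS item, b.title AS blocked_by
FROM tickets a
LEFT JOIN tickets b ON a.blocked_by = b.id

Result:
item           | blocked_by  
---------------+-------------
Off by one     | NULL        
Bad redirect   | Off by one  
Stale cache    | Off by one  
Slow page load | Bad redirect


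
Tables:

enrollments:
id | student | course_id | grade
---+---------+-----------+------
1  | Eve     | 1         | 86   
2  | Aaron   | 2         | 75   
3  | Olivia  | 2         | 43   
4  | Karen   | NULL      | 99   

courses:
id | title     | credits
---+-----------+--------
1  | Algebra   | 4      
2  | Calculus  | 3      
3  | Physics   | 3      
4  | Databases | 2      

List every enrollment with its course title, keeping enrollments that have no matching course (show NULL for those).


LEFT JOIN keeps every row from enrollments (the left table); where course_id has no match in courses, the course columns become NULL. Walk through each enrollment:
  - enrollment 1 (Eve): course_id=1 -> matches Algebra
  - enrollment 2 (Aaron): course_id=2 -> matches Calculus
  - enrollment 3 (Olivia): course_id=2 -> matches Calculus
  - enrollment 4 (Karen): course_id=NULL, no match -> kept with NULL
All 4 rows appear; 1 has NULL course.

SQL:
SELECT a.student, b.title AS course
FROM enrollments a
LEFT JOIN courses b ON a.course_id = b.id

Result:
student | course  
--------+---------
Eve     | Algebra 
Aaron   | Calculus
Olivia  | Calculus
Karen   | NULL    


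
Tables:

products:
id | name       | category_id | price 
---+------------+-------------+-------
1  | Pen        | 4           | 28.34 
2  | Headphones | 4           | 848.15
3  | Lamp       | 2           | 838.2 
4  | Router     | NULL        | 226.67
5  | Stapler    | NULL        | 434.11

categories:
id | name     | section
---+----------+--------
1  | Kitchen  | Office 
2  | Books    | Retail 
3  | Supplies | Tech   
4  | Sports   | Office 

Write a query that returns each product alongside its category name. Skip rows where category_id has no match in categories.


INNER JOIN keeps only products rows whose category_id matches an id in categories. Walk through each product:
  - product 1 (Pen): category_id=4 -> matches Sports
  - product 2 (Headphones): category_id=4 -> matches Sports
  - product 3 (Lamp): category_id=2 -> matches Books
  - product 4 (Router): category_id=NULL, no match -> dropped
  - product 5 (Stapler): category_id=NULL, no match -> dropped
So 2 of 5 rows are dropped.

SQL:
SELECT a.name, b.name AS category
FROM products a
INNER JOIN categories b ON a.category_id = b.id

Result:
name       | category
-----------+---------
Pen        | Sports  
Headphones | Sports  
Lamp       | Books   


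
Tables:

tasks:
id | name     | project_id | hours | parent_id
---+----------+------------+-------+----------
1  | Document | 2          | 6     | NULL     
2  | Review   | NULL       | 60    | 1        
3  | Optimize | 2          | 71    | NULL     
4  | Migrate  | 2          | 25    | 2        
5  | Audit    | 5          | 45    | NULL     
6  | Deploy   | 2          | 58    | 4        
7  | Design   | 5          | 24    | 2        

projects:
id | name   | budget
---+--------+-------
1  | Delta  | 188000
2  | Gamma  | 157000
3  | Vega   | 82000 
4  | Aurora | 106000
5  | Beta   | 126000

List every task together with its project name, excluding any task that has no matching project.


INNER JOIN keeps only tasks rows whose project_id matches an id in projects. Walk through each task:
  - task 1 (Document): project_id=2 -> matches Gamma
  - task 2 (Review): project_id=NULL, no match -> dropped
  - task 3 (Optimize): project_id=2 -> matches Gamma
  - task 4 (Migrate): project_id=2 -> matches Gamma
  - task 5 (Audit): project_id=5 -> matches Beta
  - task 6 (Deploy): project_id=2 -> matches Gamma
  - task 7 (Design): project_id=5 -> matches Beta
So 1 of 7 rows is dropped.

SQL:
SELECT a.name, b.name AS project
FROM tasks a
INNER JOIN projects b ON a.project_id = b.id

Result:
name     | project
---------+--------
Document | Gamma  
Optimize | Gamma  
Migrate  | Gamma  
Audit    | Beta   
Deploy   | Gamma  
Design   | Beta   


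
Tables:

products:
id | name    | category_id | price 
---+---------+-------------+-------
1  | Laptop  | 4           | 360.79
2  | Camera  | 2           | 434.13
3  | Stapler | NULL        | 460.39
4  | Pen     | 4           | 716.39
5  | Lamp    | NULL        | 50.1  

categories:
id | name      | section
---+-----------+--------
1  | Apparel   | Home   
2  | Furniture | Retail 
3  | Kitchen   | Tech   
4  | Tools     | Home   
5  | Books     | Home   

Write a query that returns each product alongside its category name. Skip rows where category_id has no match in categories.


INNER JOIN keeps only products rows whose category_id matches an id in categories. Walk through each product:
  - product 1 (Laptop): category_id=4 -> matches Tools
  - product 2 (Camera): category_id=2 -> matches Furniture
  - product 3 (Stapler): category_id=NULL, no match -> dropped
  - product 4 (Pen): category_id=4 -> matches Tools
  - product 5 (Lamp): category_id=NULL, no match -> dropped
So 2 of 5 rows are dropped.

SQL:
SELECT a.name, b.name AS category
FROM products a
INNER JOIN categories b ON a.category_id = b.id

Result:
name   | category 
-------+----------
Laptop | Tools    
Camera | Furniture
Pen    | Tools    


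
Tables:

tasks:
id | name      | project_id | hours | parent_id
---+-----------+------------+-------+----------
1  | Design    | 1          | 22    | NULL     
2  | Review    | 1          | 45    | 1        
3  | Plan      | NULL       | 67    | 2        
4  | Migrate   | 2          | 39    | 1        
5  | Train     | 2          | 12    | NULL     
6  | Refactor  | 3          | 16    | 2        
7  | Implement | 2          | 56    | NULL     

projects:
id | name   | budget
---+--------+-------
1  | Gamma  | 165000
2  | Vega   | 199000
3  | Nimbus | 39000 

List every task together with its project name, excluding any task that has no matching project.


INNER JOIN keeps only tasks rows whose project_id matches an id in projects. Walk through each task:
  - task 1 (Design): project_id=1 -> matches Gamma
  - task 2 (Review): project_id=1 -> matches Gamma
  - task 3 (Plan): project_id=NULL, no match -> dropped
  - task 4 (Migrate): project_id=2 -> matches Vega
  - task 5 (Train): project_id=2 -> matches Vega
  - task 6 (Refactor): project_id=3 -> matches Nimbus
  - task 7 (Implement): project_id=2 -> matches Vega
So 1 of 7 rows is dropped.

SQL:
SELECT a.name, b.name AS project
FROM tasks a
INNER JOIN projects b ON a.project_id = b.id

Result:
name      | project
----------+--------
Design    | Gamma  
Review    | Gamma  
Migrate   | Vega   
Train     | Vega   
Refactor  | Nimbus 
Implement | Vega   


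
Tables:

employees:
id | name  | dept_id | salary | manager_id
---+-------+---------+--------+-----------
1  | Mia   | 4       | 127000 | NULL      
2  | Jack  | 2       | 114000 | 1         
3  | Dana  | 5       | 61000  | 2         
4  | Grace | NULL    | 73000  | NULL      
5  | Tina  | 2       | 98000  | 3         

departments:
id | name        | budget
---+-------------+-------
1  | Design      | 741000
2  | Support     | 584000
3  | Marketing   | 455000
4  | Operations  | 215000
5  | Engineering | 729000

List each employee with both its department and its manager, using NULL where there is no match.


Two LEFT JOINs from the same base table employees: one to departments via dept_id, one to employees itself via manager_id. Both are LEFT so every employee is preserved.
Match against departments:
  - employee 1 (Mia): dept_id=4 -> matches Operations
  - employee 2 (Jack): dept_id=2 -> matches Support
  - employee 3 (Dana): dept_id=5 -> matches Engineering
  - employee 4 (Grace): dept_id=NULL, no match -> kept with NULL
  - employee 5 (Tina): dept_id=2 -> matches Support
Match against employees (self):
  - employee 1 (Mia): manager_id=NULL -> NULL
  - employee 2 (Jack): manager_id=1 -> Mia
  - employee 3 (Dana): manager_id=2 -> Jack
  - employee 4 (Grace): manager_id=NULL -> NULL
  - employee 5 (Tina): manager_id=3 -> Dana

SQL:
SELECT a.name, b.name AS department, c.name AS manager
FROM employees a
LEFT JOIN departments b ON a.dept_id = b.id
LEFT JOIN employees c ON a.manager_id = c.id

Result:
name  | department  | manager
------+-------------+--------
Mia   | Operations  | NULL   
Jack  | Support     | Mia    
Dana  | Engineering | Jack   
Grace | NULL        | NULL   
Tina  | Support     | Dana   


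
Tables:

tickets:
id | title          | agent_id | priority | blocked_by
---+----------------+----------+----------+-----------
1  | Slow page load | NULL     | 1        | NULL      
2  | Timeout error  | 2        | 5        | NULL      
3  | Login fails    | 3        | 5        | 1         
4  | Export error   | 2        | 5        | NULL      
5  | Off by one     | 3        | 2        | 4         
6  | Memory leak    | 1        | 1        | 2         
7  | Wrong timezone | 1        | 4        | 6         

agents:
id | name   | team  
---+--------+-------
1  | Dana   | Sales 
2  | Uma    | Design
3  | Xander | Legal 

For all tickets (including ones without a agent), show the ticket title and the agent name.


LEFT JOIN keeps every row from tickets (the left table); where agent_id has no match in agents, the agent columns become NULL. Walk through each ticket:
  - ticket 1 (Slow page load): agent_id=NULL, no match -> kept with NULL
  - ticket 2 (Timeout error): agent_id=2 -> matches Uma
  - ticket 3 (Login fails): agent_id=3 -> matches Xander
  - ticket 4 (Export error): agent_id=2 -> matches Uma
  - ticket 5 (Off by one): agent_id=3 -> matches Xander
  - ticket 6 (Memory leak): agent_id=1 -> matches Dana
  - ticket 7 (Wrong timezone): agent_id=1 -> matches Dana
All 7 rows appear; 1 has NULL agent.

SQL:
SELECT a.title, b.name AS agent
FROM tickets a
LEFT JOIN agents b ON a.agent_id = b.id

Result:
title          | agent 
---------------+-------
Slow page load | NULL  
Timeout error  | Uma   
Login fails    | Xander
Export error   | Uma   
Off by one     | Xander
Memory leak    | Dana  
Wrong timezone | Dana  


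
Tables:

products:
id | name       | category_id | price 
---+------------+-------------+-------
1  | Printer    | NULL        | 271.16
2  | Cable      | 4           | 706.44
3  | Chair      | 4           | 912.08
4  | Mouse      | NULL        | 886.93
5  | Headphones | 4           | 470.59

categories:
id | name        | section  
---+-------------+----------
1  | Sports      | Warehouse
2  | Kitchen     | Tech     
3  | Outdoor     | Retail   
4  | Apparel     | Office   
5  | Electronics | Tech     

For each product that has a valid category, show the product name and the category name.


INNER JOIN keeps only products rows whose category_id matches an id in categories. Walk through each product:
  - product 1 (Printer): category_id=NULL, no match -> dropped
  - product 2 (Cable): category_id=4 -> matches Apparel
  - product 3 (Chair): category_id=4 -> matches Apparel
  - product 4 (Mouse): category_id=NULL, no match -> dropped
  - product 5 (Headphones): category_id=4 -> matches Apparel
So 2 of 5 rows are dropped.

SQL:
SELECT a.name, b.name AS category
FROM products a
INNER JOIN categories b ON a.category_id = b.id

Result:
name       | category
-----------+---------
Cable      | Apparel 
Chair      | Apparel 
Headphones | Apparel 


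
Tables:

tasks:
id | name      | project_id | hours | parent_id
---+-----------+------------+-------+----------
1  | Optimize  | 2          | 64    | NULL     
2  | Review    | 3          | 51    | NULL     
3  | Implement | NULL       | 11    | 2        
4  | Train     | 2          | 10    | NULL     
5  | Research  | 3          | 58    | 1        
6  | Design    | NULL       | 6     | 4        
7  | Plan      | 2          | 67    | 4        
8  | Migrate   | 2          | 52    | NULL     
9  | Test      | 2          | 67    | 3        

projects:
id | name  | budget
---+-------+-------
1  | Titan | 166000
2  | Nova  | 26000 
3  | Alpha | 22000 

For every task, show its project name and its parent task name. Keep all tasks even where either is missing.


Two LEFT JOINs from the same base table tasks: one to projects via project_id, one to tasks itself via parent_id. Both are LEFT so every task is preserved.
Match against projects:
  - task 1 (Optimize): project_id=2 -> matches Nova
  - task 2 (Review): project_id=3 -> matches Alpha
  - task 3 (Implement): project_id=NULL, no match -> kept with NULL
  - task 4 (Train): project_id=2 -> matches Nova
  - task 5 (Research): project_id=3 -> matches Alpha
  - task 6 (Design): project_id=NULL, no match -> kept with NULL
  - task 7 (Plan): project_id=2 -> matches Nova
  - task 8 (Migrate): project_id=2 -> matches Nova
  - task 9 (Test): project_id=2 -> matches Nova
Match against tasks (self):
  - task 1 (Optimize): parent_id=NULL -> NULL
  - task 2 (Review): parent_id=NULL -> NULL
  - task 3 (Implement): parent_id=2 -> Review
  - task 4 (Train): parent_id=NULL -> NULL
  - task 5 (Research): parent_id=1 -> Optimize
  - task 6 (Design): parent_id=4 -> Train
  - task 7 (Plan): parent_id=4 -> Train
  - task 8 (Migrate): parent_id=NULL -> NULL
  - task 9 (Test): parent_id=3 -> Implement

SQL:
SELECT a.name, b.name AS project, c.name AS parent
FROM tasks a
LEFT JOIN projects b ON a.project_id = b.id
LEFT JOIN tasks c ON a.parent_id = c.id

Result:
name      | project | parent   
----------+---------+----------
Optimize  | Nova    | NULL     
Review    | Alpha   | NULL     
Implement | NULL    | Review   
Train     | Nova    | NULL     
Research  | Alpha   | Optimize 
Design    | NULL    | Train    
Plan      | Nova    | Train    
Migrate   | Nova    | NULL     
Test      | Nova    | Implement


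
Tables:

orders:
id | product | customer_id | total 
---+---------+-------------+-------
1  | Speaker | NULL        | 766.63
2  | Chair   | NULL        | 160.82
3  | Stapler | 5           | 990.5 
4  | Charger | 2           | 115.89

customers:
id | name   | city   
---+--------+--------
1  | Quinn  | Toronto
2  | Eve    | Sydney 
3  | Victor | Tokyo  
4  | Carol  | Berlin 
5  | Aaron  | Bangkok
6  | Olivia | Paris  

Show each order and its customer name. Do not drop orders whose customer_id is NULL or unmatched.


LEFT JOIN keeps every row from orders (the left table); where customer_id has no match in customers, the customer columns become NULL. Walk through each order:
  - order 1 (Speaker): customer_id=NULL, no match -> kept with NULL
  - order 2 (Chair): customer_id=NULL, no match -> kept with NULL
  - order 3 (Stapler): customer_id=5 -> matches Aaron
  - order 4 (Charger): customer_id=2 -> matches Eve
All 4 rows appear; 2 have NULL customer.

SQL:
SELECT a.product, b.name AS customer
FROM orders a
LEFT JOIN customers b ON a.customer_id = b.id

Result:
product | customer
--------+---------
Speaker | NULL    
Chair   | NULL    
Stapler | Aaron   
Charger | Eve     


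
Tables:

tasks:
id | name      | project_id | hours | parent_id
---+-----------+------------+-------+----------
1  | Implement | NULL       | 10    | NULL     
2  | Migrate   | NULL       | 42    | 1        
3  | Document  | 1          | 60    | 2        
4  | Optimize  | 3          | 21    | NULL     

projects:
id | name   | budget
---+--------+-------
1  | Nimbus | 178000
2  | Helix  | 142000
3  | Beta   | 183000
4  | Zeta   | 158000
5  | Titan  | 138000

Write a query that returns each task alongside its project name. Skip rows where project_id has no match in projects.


INNER JOIN keeps only tasks rows whose project_id matches an id in projects. Walk through each task:
  - task 1 (Implement): project_id=NULL, no match -> dropped
  - task 2 (Migrate): project_id=NULL, no match -> dropped
  - task 3 (Document): project_id=1 -> matches Nimbus
  - task 4 (Optimize): project_id=3 -> matches Beta
So 2 of 4 rows are dropped.

SQL:
SELECT a.name, b.name AS project
FROM tasks a
INNER JOIN projects b ON a.project_id = b.id

Result:
name     | project
---------+--------
Document | Nimbus 
Optimize | Beta   


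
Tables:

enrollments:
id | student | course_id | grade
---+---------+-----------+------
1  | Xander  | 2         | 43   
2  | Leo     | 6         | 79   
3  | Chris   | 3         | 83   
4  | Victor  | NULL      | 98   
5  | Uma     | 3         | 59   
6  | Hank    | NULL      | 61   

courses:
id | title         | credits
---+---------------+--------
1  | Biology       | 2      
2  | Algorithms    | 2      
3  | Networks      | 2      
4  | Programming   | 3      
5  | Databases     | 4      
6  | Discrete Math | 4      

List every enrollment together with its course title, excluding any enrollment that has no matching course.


INNER JOIN keeps only enrollments rows whose course_id matches an id in courses. Walk through each enrollment:
  - enrollment 1 (Xander): course_id=2 -> matches Algorithms
  - enrollment 2 (Leo): course_id=6 -> matches Discrete Math
  - enrollment 3 (Chris): course_id=3 -> matches Networks
  - enrollment 4 (Victor): course_id=NULL, no match -> dropped
  - enrollment 5 (Uma): course_id=3 -> matches Networks
  - enrollment 6 (Hank): course_id=NULL, no match -> dropped
So 2 of 6 rows are dropped.

SQL:
SELECT a.student, b.title AS course
FROM enrollments a
INNER JOIN courses b ON a.course_id = b.id

Result:
student | course       
--------+--------------
Xander  | Algorithms   
Leo     | Discrete Math
Chris   | Networks     
Uma     | Networks     


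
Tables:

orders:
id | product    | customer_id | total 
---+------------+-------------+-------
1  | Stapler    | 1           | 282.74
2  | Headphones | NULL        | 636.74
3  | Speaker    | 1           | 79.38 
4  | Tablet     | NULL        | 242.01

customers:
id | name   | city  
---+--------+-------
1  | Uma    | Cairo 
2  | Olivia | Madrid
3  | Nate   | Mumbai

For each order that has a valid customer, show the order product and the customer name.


INNER JOIN keeps only orders rows whose customer_id matches an id in customers. Walk through each order:
  - order 1 (Stapler): customer_id=1 -> matches Uma
  - order 2 (Headphones): customer_id=NULL, no match -> dropped
  - order 3 (Speaker): customer_id=1 -> matches Uma
  - order 4 (Tablet): customer_id=NULL, no match -> dropped
So 2 of 4 rows are dropped.

SQL:
SELECT a.product, b.name AS customer
FROM orders a
INNER JOIN customers b ON a.customer_id = b.id

Result:
product | customer
--------+---------
Stapler | Uma     
Speaker | Uma     


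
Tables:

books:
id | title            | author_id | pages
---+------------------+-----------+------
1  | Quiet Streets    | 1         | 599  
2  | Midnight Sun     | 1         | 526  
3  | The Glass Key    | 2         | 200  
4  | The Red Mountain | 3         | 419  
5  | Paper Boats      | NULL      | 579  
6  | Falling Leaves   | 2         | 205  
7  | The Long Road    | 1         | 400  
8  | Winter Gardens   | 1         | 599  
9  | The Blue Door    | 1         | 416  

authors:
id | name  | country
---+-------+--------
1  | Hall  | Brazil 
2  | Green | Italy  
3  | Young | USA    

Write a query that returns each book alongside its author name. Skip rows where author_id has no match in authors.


INNER JOIN keeps only books rows whose author_id matches an id in authors. Walk through each book:
  - book 1 (Quiet Streets): author_id=1 -> matches Hall
  - book 2 (Midnight Sun): author_id=1 -> matches Hall
  - book 3 (The Glass Key): author_id=2 -> matches Green
  - book 4 (The Red Mountain): author_id=3 -> matches Young
  - book 5 (Paper Boats): author_id=NULL, no match -> dropped
  - book 6 (Falling Leaves): author_id=2 -> matches Green
  - book 7 (The Long Road): author_id=1 -> matches Hall
  - book 8 (Winter Gardens): author_id=1 -> matches Hall
  - book 9 (The Blue Door): author_id=1 -> matches Hall
So 1 of 9 rows is dropped.

SQL:
SELECT a.title, b.name AS author
FROM books a
INNER JOIN authors b ON a.author_id = b.id

Result:
title            | author
-----------------+-------
Quiet Streets    | Hall  
Midnight Sun     | Hall  
The Glass Key    | Green 
The Red Mountain | Young 
Falling Leaves   | Green 
The Long Road    | Hall  
Winter Gardens   | Hall  
The Blue Door    | Hall  


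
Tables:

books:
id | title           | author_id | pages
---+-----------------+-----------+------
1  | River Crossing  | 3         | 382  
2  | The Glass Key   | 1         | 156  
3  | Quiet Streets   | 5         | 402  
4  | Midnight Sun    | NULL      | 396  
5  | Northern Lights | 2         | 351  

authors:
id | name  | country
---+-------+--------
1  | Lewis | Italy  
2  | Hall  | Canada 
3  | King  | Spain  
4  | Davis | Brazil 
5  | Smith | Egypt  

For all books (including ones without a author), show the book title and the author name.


LEFT JOIN keeps every row from books (the left table); where author_id has no match in authors, the author columns become NULL. Walk through each book:
  - book 1 (River Crossing): author_id=3 -> matches King
  - book 2 (The Glass Key): author_id=1 -> matches Lewis
  - book 3 (Quiet Streets): author_id=5 -> matches Smith
  - book 4 (Midnight Sun): author_id=NULL, no match -> kept with NULL
  - book 5 (Northern Lights): author_id=2 -> matches Hall
All 5 rows appear; 1 has NULL author.

SQL:
SELECT a.title, b.name AS author
FROM books a
LEFT JOIN authors b ON a.author_id = b.id

Result:
title           | author
----------------+-------
River Crossing  | King  
The Glass Key   | Lewis 
Quiet Streets   | Smith 
Midnight Sun    | NULL  
Northern Lights | Hall  


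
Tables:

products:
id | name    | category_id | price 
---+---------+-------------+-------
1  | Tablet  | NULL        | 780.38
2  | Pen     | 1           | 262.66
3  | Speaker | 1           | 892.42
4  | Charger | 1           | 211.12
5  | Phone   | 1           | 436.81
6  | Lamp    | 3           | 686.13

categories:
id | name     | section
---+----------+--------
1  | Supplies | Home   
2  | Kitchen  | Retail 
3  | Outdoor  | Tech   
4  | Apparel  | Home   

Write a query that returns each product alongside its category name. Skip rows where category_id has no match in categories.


INNER JOIN keeps only products rows whose category_id matches an id in categories. Walk through each product:
  - product 1 (Tablet): category_id=NULL, no match -> dropped
  - product 2 (Pen): category_id=1 -> matches Supplies
  - product 3 (Speaker): category_id=1 -> matches Supplies
  - product 4 (Charger): category_id=1 -> matches Supplies
  - product 5 (Phone): category_id=1 -> matches Supplies
  - product 6 (Lamp): category_id=3 -> matches Outdoor
So 1 of 6 rows is dropped.

SQL:
SELECT a.name, b.name AS category
FROM products a
INNER JOIN categories b ON a.category_id = b.id

Result:
name    | category
--------+---------
Pen     | Supplies
Speaker | Supplies
Charger | Supplies
Phone   | Supplies
Lamp    | Outdoor 


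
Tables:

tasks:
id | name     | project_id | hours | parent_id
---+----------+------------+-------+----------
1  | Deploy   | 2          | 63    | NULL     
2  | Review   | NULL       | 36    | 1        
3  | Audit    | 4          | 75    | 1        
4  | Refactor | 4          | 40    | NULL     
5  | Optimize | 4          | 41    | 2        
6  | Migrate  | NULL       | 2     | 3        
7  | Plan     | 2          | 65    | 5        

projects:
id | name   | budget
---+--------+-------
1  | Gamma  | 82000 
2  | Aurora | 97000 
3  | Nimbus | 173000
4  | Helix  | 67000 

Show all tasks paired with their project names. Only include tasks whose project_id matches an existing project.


INNER JOIN keeps only tasks rows whose project_id matches an id in projects. Walk through each task:
  - task 1 (Deploy): project_id=2 -> matches Aurora
  - task 2 (Review): project_id=NULL, no match -> dropped
  - task 3 (Audit): project_id=4 -> matches Helix
  - task 4 (Refactor): project_id=4 -> matches Helix
  - task 5 (Optimize): project_id=4 -> matches Helix
  - task 6 (Migrate): project_id=NULL, no match -> dropped
  - task 7 (Plan): project_id=2 -> matches Aurora
So 2 of 7 rows are dropped.

SQL:
SELECT a.name, b.name AS project
FROM tasks a
INNER JOIN projects b ON a.project_id = b.id

Result:
name     | project
---------+--------
Deploy   | Aurora 
Audit    | Helix  
Refactor | Helix  
Optimize | Helix  
Plan     | Aurora 


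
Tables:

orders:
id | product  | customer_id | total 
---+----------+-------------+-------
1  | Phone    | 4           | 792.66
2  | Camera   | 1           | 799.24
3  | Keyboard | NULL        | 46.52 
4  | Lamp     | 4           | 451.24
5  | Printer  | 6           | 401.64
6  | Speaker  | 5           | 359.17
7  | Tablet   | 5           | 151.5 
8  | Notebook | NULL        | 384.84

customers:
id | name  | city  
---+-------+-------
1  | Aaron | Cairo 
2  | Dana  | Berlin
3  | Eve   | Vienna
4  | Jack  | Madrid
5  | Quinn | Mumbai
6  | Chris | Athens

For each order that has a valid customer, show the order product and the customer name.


INNER JOIN keeps only orders rows whose customer_id matches an id in customers. Walk through each order:
  - order 1 (Phone): customer_id=4 -> matches Jack
  - order 2 (Camera): customer_id=1 -> matches Aaron
  - order 3 (Keyboard): customer_id=NULL, no match -> dropped
  - order 4 (Lamp): customer_id=4 -> matches Jack
  - order 5 (Printer): customer_id=6 -> matches Chris
  - order 6 (Speaker): customer_id=5 -> matches Quinn
  - order 7 (Tablet): customer_id=5 -> matches Quinn
  - order 8 (Notebook): customer_id=NULL, no match -> dropped
So 2 of 8 rows are dropped.

SQL:
SELECT a.product, b.name AS customer
FROM orders a
INNER JOIN customers b ON a.customer_id = b.id

Result:
product | customer
--------+---------
Phone   | Jack    
Camera  | Aaron   
Lamp    | Jack    
Printer | Chris   
Speaker | Quinn   
Tablet  | Quinn   


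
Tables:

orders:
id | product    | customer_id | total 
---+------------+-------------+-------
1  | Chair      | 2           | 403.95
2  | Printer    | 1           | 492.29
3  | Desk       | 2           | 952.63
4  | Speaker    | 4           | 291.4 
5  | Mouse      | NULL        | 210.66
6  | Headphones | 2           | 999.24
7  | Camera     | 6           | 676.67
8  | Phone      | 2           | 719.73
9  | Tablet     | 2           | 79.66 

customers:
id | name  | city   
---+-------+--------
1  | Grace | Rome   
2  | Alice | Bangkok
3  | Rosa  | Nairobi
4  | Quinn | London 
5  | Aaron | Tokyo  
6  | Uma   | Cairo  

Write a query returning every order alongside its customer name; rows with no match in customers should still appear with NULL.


LEFT JOIN keeps every row from orders (the left table); where customer_id has no match in customers, the customer columns become NULL. Walk through each order:
  - order 1 (Chair): customer_id=2 -> matches Alice
  - order 2 (Printer): customer_id=1 -> matches Grace
  - order 3 (Desk): customer_id=2 -> matches Alice
  - order 4 (Speaker): customer_id=4 -> matches Quinn
  - order 5 (Mouse): customer_id=NULL, no match -> kept with NULL
  - order 6 (Headphones): customer_id=2 -> matches Alice
  - order 7 (Camera): customer_id=6 -> matches Uma
  - order 8 (Phone): customer_id=2 -> matches Alice
  - order 9 (Tablet): customer_id=2 -> matches Alice
All 9 rows appear; 1 has NULL customer.

SQL:
SELECT a.product, b.name AS customer
FROM orders a
LEFT JOIN customers b ON a.customer_id = b.id

Result:
product    | customer
-----------+---------
Chair      | Alice   
Printer    | Grace   
Desk       | Alice   
Speaker    | Quinn   
Mouse      | NULL    
Headphones | Alice   
Camera     | Uma     
Phone      | Alice   
Tablet     | Alice   


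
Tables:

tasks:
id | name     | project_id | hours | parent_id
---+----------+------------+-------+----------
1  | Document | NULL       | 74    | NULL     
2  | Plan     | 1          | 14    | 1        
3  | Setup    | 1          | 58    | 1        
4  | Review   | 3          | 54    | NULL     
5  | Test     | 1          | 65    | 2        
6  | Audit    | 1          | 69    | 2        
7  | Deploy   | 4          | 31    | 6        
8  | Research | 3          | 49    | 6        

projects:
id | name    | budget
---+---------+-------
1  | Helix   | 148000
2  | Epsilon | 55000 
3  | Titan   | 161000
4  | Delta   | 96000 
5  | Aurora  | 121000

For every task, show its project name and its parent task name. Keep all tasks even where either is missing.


Two LEFT JOINs from the same base table tasks: one to projects via project_id, one to tasks itself via parent_id. Both are LEFT so every task is preserved.
Match against projects:
  - task 1 (Document): project_id=NULL, no match -> kept with NULL
  - task 2 (Plan): project_id=1 -> matches Helix
  - task 3 (Setup): project_id=1 -> matches Helix
  - task 4 (Review): project_id=3 -> matches Titan
  - task 5 (Test): project_id=1 -> matches Helix
  - task 6 (Audit): project_id=1 -> matches Helix
  - task 7 (Deploy): project_id=4 -> matches Delta
  - task 8 (Research): project_id=3 -> matches Titan
Match against tasks (self):
  - task 1 (Document): parent_id=NULL -> NULL
  - task 2 (Plan): parent_id=1 -> Document
  - task 3 (Setup): parent_id=1 -> Document
  - task 4 (Review): parent_id=NULL -> NULL
  - task 5 (Test): parent_id=2 -> Plan
  - task 6 (Audit): parent_id=2 -> Plan
  - task 7 (Deploy): parent_id=6 -> Audit
  - task 8 (Research): parent_id=6 -> Audit

SQL:
SELECT a.name, b.name AS project, c.name AS parent
FROM tasks a
LEFT JOIN projects b ON a.project_id = b.id
LEFT JOIN tasks c ON a.parent_id = c.id

Result:
name     | project | parent  
---------+---------+---------
Document | NULL    | NULL    
Plan     | Helix   | Document
Setup    | Helix   | Document
Review   | Titan   | NULL    
Test     | Helix   | Plan    
Audit    | Helix   | Plan    
Deploy   | Delta   | Audit   
Research | Titan   | Audit   
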